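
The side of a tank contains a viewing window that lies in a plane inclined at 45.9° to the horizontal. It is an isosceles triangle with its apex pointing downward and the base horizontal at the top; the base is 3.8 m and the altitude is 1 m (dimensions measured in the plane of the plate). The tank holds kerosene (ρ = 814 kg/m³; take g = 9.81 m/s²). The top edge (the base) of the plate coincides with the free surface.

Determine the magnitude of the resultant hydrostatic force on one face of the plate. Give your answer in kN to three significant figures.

γ = ρg = 814 × 9.81 / 1000 = 7.98534 kN/m³.
Let θ = 45.9° be the plate's angle to the horizontal; measure y along the incline from where the plane meets the free surface. Vertical depth h = y·sinθ with sinθ = 0.718126.
With the apex down, the centroid sits h/3 = 1/3 = 0.333333 m below the base (the top edge), so y_c = 0.333333 m and h_c = 0.333333 × 0.718126 = 0.239375 m.
A = ½ × 3.8 × 1 = 1.9 m².
Resultant F = γ·h_c·A = 7.98534 × 0.239375 × 1.9 = 3.63183 kN.

F ≈ 3.63 kN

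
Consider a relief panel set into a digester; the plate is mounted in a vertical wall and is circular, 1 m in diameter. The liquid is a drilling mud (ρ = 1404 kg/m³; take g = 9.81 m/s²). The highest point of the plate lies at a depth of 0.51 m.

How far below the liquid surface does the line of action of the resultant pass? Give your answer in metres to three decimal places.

h_p = 1.072 m

γ = ρg = 1404 × 9.81 / 1000 = 13.77324 kN/m³.
The centroid is at the centre, 0.5 m below the top of the plate, so the centroid depth is h_c = 0.51 + 0.5 = 1.01 m.
A = π(0.5)² = 0.785398 m².
Resultant F = γ·h_c·A = 13.77324 × 1.01 × 0.785398 = 10.9256 kN.
I_c = πr⁴/4 = π × 0.5⁴/4 = 0.0490874 m⁴.
Centre of pressure: y_p = y_c + I_c/(y_c·A) = 1.01 + 0.0490874/(1.01 × 0.785398) = 1.01 + 0.0618812 = 1.07188 m along the plane.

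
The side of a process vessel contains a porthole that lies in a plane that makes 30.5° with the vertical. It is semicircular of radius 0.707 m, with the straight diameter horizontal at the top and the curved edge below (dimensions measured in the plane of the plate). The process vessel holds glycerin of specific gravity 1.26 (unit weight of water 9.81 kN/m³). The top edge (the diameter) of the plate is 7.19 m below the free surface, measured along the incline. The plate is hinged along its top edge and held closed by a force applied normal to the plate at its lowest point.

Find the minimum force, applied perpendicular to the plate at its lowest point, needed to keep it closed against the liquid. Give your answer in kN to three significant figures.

P ≈ 27.0 kN

γ = 1.26 × 9.81 = 12.3606 kN/m³.
The plate makes 30.5° with the vertical, i.e. θ = 90° − 30.5° = 59.5° to the horizontal. Measuring y along the incline from the free-surface line, vertical depth h = y·sinθ with sinθ = 0.861629.
The centroid of a semicircle lies 4r/(3π) = 0.30006 m from the diameter, here below the top edge, so y_c = 7.19 + 0.30006 = 7.49006 m and h_c = 7.49006 × 0.861629 = 6.45365 m.
A = πr²/2 = π × 0.707²/2 = 0.785161 m².
Resultant F = γ·h_c·A = 12.3606 × 6.45365 × 0.785161 = 62.6331 kN.
I_c = (π/8 − 8/(9π))·r⁴ = 0.109757 × 0.707⁴ = 0.0274227 m⁴.
Centre of pressure: y_p = y_c + I_c/(y_c·A) = 7.49006 + 0.0274227/(7.49006 × 0.785161) = 7.49006 + 0.00466301 = 7.49472 m along the plane.
The resultant acts 0.30006 + 0.00466301 = 0.304723 m (along the plate) below the hinge at the top edge, so the moment about the hinge is M = F × 0.304723 = 62.6331 × 0.304723 = 19.0857 kN·m.
A normal force at the bottom, 0.707 m from the hinge, must supply this moment: P = 19.0857/0.707 = 26.9953 kN.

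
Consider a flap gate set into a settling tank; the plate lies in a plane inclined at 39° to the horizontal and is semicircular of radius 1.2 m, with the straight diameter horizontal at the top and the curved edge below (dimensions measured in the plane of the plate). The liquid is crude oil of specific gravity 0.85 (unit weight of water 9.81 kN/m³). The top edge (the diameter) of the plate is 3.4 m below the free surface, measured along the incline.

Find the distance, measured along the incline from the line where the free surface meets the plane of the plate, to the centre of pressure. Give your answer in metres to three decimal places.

γ = 0.85 × 9.81 = 8.3385 kN/m³.
Let θ = 39° be the plate's angle to the horizontal; measure y along the incline from where the plane meets the free surface. Vertical depth h = y·sinθ with sinθ = 0.629320.
The centroid of a semicircle lies 4r/(3π) = 0.509296 m from the diameter, here below the top edge, so y_c = 3.4 + 0.509296 = 3.9093 m and h_c = 3.9093 × 0.629320 = 2.4602 m.
A = πr²/2 = π × 1.2²/2 = 2.26195 m².
Resultant F = γ·h_c·A = 8.3385 × 2.4602 × 2.26195 = 46.4025 kN.
I_c = (π/8 − 8/(9π))·r⁴ = 0.109757 × 1.2⁴ = 0.227592 m⁴.
Centre of pressure: y_p = y_c + I_c/(y_c·A) = 3.9093 + 0.227592/(3.9093 × 2.26195) = 3.9093 + 0.025738 = 3.93504 m along the plane.

y_p = 3.935 m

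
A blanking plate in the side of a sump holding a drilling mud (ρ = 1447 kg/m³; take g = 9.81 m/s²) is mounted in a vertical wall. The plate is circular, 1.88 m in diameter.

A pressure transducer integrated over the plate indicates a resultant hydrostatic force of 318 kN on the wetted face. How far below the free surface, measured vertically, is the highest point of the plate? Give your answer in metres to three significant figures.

d_top ≈ 7.13 m

γ = ρg = 1447 × 9.81 / 1000 = 14.19507 kN/m³.
A = π(0.94)² = 2.77591 m².
From F = γ·h_c·A, the centroid depth is h_c = 318/(14.19507 × 2.77591) = 8.0702 m.
The centroid is at the centre, 0.94 m below the top of the plate, so the highest point sits at h_top = 8.0702 − 0.94 = 7.1302 m below the surface.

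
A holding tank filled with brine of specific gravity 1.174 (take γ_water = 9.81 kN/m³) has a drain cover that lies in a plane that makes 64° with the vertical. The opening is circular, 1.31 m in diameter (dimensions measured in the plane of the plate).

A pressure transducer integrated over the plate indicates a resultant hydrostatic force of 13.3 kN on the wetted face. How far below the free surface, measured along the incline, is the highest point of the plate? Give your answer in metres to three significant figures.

γ = 1.174 × 9.81 = 11.51694 kN/m³.
A = π(0.655)² = 1.34782 m².
From F = γ·h_c·A, the centroid depth is h_c = 13.3/(11.51694 × 1.34782) = 0.856806 m.
The plate makes 64° with the vertical, i.e. θ = 90° − 64° = 26° to the horizontal. Measuring y along the incline from the free-surface line, vertical depth h = y·sinθ with sinθ = 0.438371.
Along the incline, y_c = h_c/sinθ = 0.856806/0.438371 = 1.95452 m.
The centroid is at the centre, 0.655 m below the top of the plate, so the highest point sits at y_top = 1.95452 − 0.655 = 1.29952 m along the incline.

y_top ≈ 1.30 m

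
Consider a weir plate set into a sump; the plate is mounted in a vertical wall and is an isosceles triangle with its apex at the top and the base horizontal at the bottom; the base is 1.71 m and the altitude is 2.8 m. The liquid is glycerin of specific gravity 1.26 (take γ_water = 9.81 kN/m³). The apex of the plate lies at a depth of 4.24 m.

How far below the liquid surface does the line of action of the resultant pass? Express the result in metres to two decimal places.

h_p = 6.18 m

γ = 1.26 × 9.81 = 12.3606 kN/m³.
With the apex up, the centroid sits 2h/3 = 2 × 2.8/3 = 1.86667 m below the apex, so the centroid depth is h_c = 4.24 + 1.86667 = 6.10667 m.
A = ½ × 1.71 × 2.8 = 2.394 m².
Resultant F = γ·h_c·A = 12.3606 × 6.10667 × 2.394 = 180.704 kN.
I_c = b·h³/36 = 1.71 × 2.8³/36 = 1.04272 m⁴.
Centre of pressure: y_p = y_c + I_c/(y_c·A) = 6.10667 + 1.04272/(6.10667 × 2.394) = 6.10667 + 0.0713246 = 6.17799 m along the plane.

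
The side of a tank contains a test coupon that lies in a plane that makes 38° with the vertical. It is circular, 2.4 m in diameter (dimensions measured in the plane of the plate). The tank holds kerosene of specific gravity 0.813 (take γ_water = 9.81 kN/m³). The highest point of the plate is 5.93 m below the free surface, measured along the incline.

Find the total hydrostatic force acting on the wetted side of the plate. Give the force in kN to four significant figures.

γ = 0.813 × 9.81 = 7.97553 kN/m³.
The plate makes 38° with the vertical, i.e. θ = 90° − 38° = 52° to the horizontal. Measuring y along the incline from the free-surface line, vertical depth h = y·sinθ with sinθ = 0.788011.
The centroid is at the centre, 1.2 m below the top of the plate, so y_c = 5.93 + 1.2 = 7.13 m and h_c = 7.13 × 0.788011 = 5.61852 m.
A = π(1.2)² = 4.52389 m².
Resultant F = γ·h_c·A = 7.97553 × 5.61852 × 4.52389 = 202.719 kN.

F ≈ 202.7 kN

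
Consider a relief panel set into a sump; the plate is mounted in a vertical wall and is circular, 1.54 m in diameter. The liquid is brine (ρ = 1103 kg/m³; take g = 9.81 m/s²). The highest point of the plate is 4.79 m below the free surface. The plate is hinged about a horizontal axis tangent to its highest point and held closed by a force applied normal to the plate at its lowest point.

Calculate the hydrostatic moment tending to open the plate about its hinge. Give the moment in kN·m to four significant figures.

M ≈ 89.27 kN·m

γ = ρg = 1103 × 9.81 / 1000 = 10.82043 kN/m³.
The centroid is at the centre, 0.77 m below the top of the plate, so the centroid depth is h_c = 4.79 + 0.77 = 5.56 m.
A = π(0.77)² = 1.86265 m².
Resultant F = γ·h_c·A = 10.82043 × 5.56 × 1.86265 = 112.06 kN.
I_c = πr⁴/4 = π × 0.77⁴/4 = 0.276091 m⁴.
Centre of pressure: y_p = y_c + I_c/(y_c·A) = 5.56 + 0.276091/(5.56 × 1.86265) = 5.56 + 0.0266591 = 5.58666 m along the plane.
The resultant acts 0.77 + 0.0266591 = 0.796659 m (along the plate) below the hinge at the top edge, so the moment about the hinge is M = F × 0.796659 = 112.06 × 0.796659 = 89.2736 kN·m.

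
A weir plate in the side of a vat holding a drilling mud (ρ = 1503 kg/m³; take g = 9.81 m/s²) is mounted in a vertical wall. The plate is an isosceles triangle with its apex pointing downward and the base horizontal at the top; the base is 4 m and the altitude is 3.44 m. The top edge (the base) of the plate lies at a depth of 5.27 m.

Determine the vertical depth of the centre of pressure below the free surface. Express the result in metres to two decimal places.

γ = ρg = 1503 × 9.81 / 1000 = 14.74443 kN/m³.
With the apex down, the centroid sits h/3 = 3.44/3 = 1.14667 m below the base (the top edge), so the centroid depth is h_c = 5.27 + 1.14667 = 6.41667 m.
A = ½ × 4 × 3.44 = 6.88 m².
Resultant F = γ·h_c·A = 14.74443 × 6.41667 × 6.88 = 650.918 kN.
I_c = b·h³/36 = 4 × 3.44³/36 = 4.52306 m⁴.
Centre of pressure: y_p = y_c + I_c/(y_c·A) = 6.41667 + 4.52306/(6.41667 × 6.88) = 6.41667 + 0.102455 = 6.51912 m along the plane.

h_p = 6.52 m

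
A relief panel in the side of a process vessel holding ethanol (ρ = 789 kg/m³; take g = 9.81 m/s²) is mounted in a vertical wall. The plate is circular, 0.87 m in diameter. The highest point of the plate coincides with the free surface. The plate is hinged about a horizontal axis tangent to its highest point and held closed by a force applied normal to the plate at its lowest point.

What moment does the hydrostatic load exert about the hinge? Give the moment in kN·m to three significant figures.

γ = ρg = 789 × 9.81 / 1000 = 7.74009 kN/m³.
The centroid is at the centre, 0.435 m below the top of the plate, so the centroid depth is h_c = 0.435 m.
A = π(0.435)² = 0.594468 m².
Resultant F = γ·h_c·A = 7.74009 × 0.435 × 0.594468 = 2.00154 kN.
I_c = πr⁴/4 = π × 0.435⁴/4 = 0.028122 m⁴.
Centre of pressure: y_p = y_c + I_c/(y_c·A) = 0.435 + 0.028122/(0.435 × 0.594468) = 0.435 + 0.10875 = 0.54375 m along the plane.
The resultant acts 0.435 + 0.10875 = 0.54375 m (along the plate) below the hinge at the top edge, so the moment about the hinge is M = F × 0.54375 = 2.00154 × 0.54375 = 1.08834 kN·m.

M ≈ 1.09 kN·m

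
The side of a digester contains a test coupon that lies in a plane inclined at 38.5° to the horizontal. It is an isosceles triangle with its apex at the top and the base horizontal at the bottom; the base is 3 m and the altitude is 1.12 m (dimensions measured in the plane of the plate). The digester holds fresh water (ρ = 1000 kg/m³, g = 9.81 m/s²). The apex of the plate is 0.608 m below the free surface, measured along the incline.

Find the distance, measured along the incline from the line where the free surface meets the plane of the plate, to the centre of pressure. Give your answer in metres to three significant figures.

γ = ρg = 1000 × 9.81 = 9810 N/m³ = 9.81 kN/m³.
Let θ = 38.5° be the plate's angle to the horizontal; measure y along the incline from where the plane meets the free surface. Vertical depth h = y·sinθ with sinθ = 0.622515.
With the apex up, the centroid sits 2h/3 = 2 × 1.12/3 = 0.746667 m below the apex, so y_c = 0.608 + 0.746667 = 1.35467 m and h_c = 1.35467 × 0.622515 = 0.843302 m.
A = ½ × 3 × 1.12 = 1.68 m².
Resultant F = γ·h_c·A = 9.81 × 0.843302 × 1.68 = 13.8983 kN.
I_c = b·h³/36 = 3 × 1.12³/36 = 0.117077 m⁴.
Centre of pressure: y_p = y_c + I_c/(y_c·A) = 1.35467 + 0.117077/(1.35467 × 1.68) = 1.35467 + 0.0514433 = 1.40611 m along the plane.

y_p = 1.41 m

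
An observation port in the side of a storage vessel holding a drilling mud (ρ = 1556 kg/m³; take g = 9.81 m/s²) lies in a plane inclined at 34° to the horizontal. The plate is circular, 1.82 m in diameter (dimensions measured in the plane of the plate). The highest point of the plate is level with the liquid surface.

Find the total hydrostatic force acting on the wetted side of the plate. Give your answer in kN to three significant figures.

F ≈ 20.2 kN

γ = ρg = 1556 × 9.81 / 1000 = 15.26436 kN/m³.
Let θ = 34° be the plate's angle to the horizontal; measure y along the incline from where the plane meets the free surface. Vertical depth h = y·sinθ with sinθ = 0.559193.
The centroid is at the centre, 0.91 m below the top of the plate, so y_c = 0.91 m and h_c = 0.91 × 0.559193 = 0.508866 m.
A = π(0.91)² = 2.60155 m².
Resultant F = γ·h_c·A = 15.26436 × 0.508866 × 2.60155 = 20.2076 kN.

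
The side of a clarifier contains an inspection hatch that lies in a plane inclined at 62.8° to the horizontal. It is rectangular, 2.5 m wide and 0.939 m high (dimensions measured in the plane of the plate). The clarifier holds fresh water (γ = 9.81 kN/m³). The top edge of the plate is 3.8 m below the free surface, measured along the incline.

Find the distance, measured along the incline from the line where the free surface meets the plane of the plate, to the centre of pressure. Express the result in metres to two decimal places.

γ = 9.81 kN/m³.
Let θ = 62.8° be the plate's angle to the horizontal; measure y along the incline from where the plane meets the free surface. Vertical depth h = y·sinθ with sinθ = 0.889416.
The centroid lies 0.939/2 = 0.4695 m below the top edge, so y_c = 3.8 + 0.4695 = 4.2695 m and h_c = 4.2695 × 0.889416 = 3.79736 m.
A = 2.5 × 0.939 = 2.3475 m².
Resultant F = γ·h_c·A = 9.81 × 3.79736 × 2.3475 = 87.4493 kN.
I_c = b·h³/12 = 2.5 × 0.939³/12 = 0.172487 m⁴.
Centre of pressure: y_p = y_c + I_c/(y_c·A) = 4.2695 + 0.172487/(4.2695 × 2.3475) = 4.2695 + 0.0172097 = 4.28671 m along the plane.

y_p = 4.29 m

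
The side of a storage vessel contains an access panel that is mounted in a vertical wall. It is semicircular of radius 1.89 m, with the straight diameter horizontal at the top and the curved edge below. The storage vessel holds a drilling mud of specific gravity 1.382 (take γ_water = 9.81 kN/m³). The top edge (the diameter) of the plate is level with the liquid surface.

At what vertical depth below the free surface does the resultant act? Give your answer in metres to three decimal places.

γ = 1.382 × 9.81 = 13.55742 kN/m³.
The centroid of a semicircle lies 4r/(3π) = 0.802141 m from the diameter, here below the top edge, so the centroid depth is h_c = 0.802141 m.
A = πr²/2 = π × 1.89²/2 = 5.61104 m².
Resultant F = γ·h_c·A = 13.55742 × 0.802141 × 5.61104 = 61.0198 kN.
I_c = (π/8 − 8/(9π))·r⁴ = 0.109757 × 1.89⁴ = 1.40049 m⁴.
Centre of pressure: y_p = y_c + I_c/(y_c·A) = 0.802141 + 1.40049/(0.802141 × 5.61104) = 0.802141 + 0.311162 = 1.1133 m along the plane.

h_p = 1.113 m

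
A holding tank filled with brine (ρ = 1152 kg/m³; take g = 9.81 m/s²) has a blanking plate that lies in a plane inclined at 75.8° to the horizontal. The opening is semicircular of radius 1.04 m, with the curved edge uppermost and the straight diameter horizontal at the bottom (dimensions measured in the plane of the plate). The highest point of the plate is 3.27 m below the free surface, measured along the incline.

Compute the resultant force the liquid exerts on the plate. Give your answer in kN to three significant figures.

γ = ρg = 1152 × 9.81 / 1000 = 11.30112 kN/m³.
Let θ = 75.8° be the plate's angle to the horizontal; measure y along the incline from where the plane meets the free surface. Vertical depth h = y·sinθ with sinθ = 0.969445.
The centroid lies 4r/(3π) = 0.44139 m above the diameter, so r − 4r/(3π) = 1.04 − 0.44139 = 0.59861 m below the topmost point, so y_c = 3.27 + 0.59861 = 3.86861 m and h_c = 3.86861 × 0.969445 = 3.7504 m.
A = πr²/2 = π × 1.04²/2 = 1.69897 m².
Resultant F = γ·h_c·A = 11.30112 × 3.7504 × 1.69897 = 72.0087 kN.

F ≈ 72.0 kN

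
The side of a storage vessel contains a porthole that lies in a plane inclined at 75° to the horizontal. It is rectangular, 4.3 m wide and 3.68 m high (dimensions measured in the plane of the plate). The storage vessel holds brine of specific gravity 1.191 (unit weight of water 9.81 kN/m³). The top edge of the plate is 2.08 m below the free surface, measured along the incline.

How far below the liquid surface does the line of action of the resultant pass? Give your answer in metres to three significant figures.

γ = 1.191 × 9.81 = 11.68371 kN/m³.
Let θ = 75° be the plate's angle to the horizontal; measure y along the incline from where the plane meets the free surface. Vertical depth h = y·sinθ with sinθ = 0.965926.
The centroid lies 3.68/2 = 1.84 m below the top edge, so y_c = 2.08 + 1.84 = 3.92 m and h_c = 3.92 × 0.965926 = 3.78643 m.
A = 4.3 × 3.68 = 15.824 m².
Resultant F = γ·h_c·A = 11.68371 × 3.78643 × 15.824 = 700.047 kN.
I_c = b·h³/12 = 4.3 × 3.68³/12 = 17.8579 m⁴.
Centre of pressure: y_p = y_c + I_c/(y_c·A) = 3.92 + 17.8579/(3.92 × 15.824) = 3.92 + 0.287891 = 4.20789 m along the plane.
Vertically, h_p = y_p·sinθ = 4.20789 × 0.965926 = 4.06451 m.

h_p = 4.06 m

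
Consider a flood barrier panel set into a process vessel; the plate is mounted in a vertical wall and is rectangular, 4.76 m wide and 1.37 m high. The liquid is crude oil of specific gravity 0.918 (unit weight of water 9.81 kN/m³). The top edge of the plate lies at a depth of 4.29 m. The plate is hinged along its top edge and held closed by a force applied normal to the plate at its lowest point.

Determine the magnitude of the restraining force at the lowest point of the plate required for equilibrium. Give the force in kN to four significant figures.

γ = 0.918 × 9.81 = 9.00558 kN/m³.
The centroid lies 1.37/2 = 0.685 m below the top edge, so the centroid depth is h_c = 4.29 + 0.685 = 4.975 m.
A = 4.76 × 1.37 = 6.5212 m².
Resultant F = γ·h_c·A = 9.00558 × 4.975 × 6.5212 = 292.168 kN.
I_c = b·h³/12 = 4.76 × 1.37³/12 = 1.01997 m⁴.
Centre of pressure: y_p = y_c + I_c/(y_c·A) = 4.975 + 1.01997/(4.975 × 6.5212) = 4.975 + 0.0314389 = 5.00644 m along the plane.
The resultant acts 0.685 + 0.0314389 = 0.716439 m (along the plate) below the hinge at the top edge, so the moment about the hinge is M = F × 0.716439 = 292.168 × 0.716439 = 209.321 kN·m.
A normal force at the bottom, 1.37 m from the hinge, must supply this moment: P = 209.321/1.37 = 152.789 kN.

P ≈ 152.8 kN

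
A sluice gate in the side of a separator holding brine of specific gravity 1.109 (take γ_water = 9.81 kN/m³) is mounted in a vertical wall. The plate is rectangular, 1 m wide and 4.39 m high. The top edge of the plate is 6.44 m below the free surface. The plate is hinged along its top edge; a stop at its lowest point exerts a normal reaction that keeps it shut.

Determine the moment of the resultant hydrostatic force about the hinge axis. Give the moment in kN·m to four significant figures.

M ≈ 981.9 kN·m

γ = 1.109 × 9.81 = 10.87929 kN/m³.
The centroid lies 4.39/2 = 2.195 m below the top edge, so the centroid depth is h_c = 6.44 + 2.195 = 8.635 m.
A = 1 × 4.39 = 4.39 m².
Resultant F = γ·h_c·A = 10.87929 × 8.635 × 4.39 = 412.408 kN.
I_c = b·h³/12 = 1 × 4.39³/12 = 7.05038 m⁴.
Centre of pressure: y_p = y_c + I_c/(y_c·A) = 8.635 + 7.05038/(8.635 × 4.39) = 8.635 + 0.185988 = 8.82099 m along the plane.
The resultant acts 2.195 + 0.185988 = 2.38099 m (along the plate) below the hinge at the top edge, so the moment about the hinge is M = F × 2.38099 = 412.408 × 2.38099 = 981.939 kN·m.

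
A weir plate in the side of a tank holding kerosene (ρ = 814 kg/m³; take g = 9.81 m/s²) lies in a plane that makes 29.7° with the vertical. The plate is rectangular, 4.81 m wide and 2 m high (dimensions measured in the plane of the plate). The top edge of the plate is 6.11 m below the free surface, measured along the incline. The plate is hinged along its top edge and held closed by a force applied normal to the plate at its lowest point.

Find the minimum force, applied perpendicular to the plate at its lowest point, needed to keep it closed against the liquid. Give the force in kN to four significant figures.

P ≈ 248.3 kN

γ = ρg = 814 × 9.81 / 1000 = 7.98534 kN/m³.
The plate makes 29.7° with the vertical, i.e. θ = 90° − 29.7° = 60.3° to the horizontal. Measuring y along the incline from the free-surface line, vertical depth h = y·sinθ with sinθ = 0.868632.
The centroid lies 2/2 = 1 m below the top edge, so y_c = 6.11 + 1 = 7.11 m and h_c = 7.11 × 0.868632 = 6.17597 m.
A = 4.81 × 2 = 9.62 m².
Resultant F = γ·h_c·A = 7.98534 × 6.17597 × 9.62 = 474.432 kN.
I_c = b·h³/12 = 4.81 × 2³/12 = 3.20667 m⁴.
Centre of pressure: y_p = y_c + I_c/(y_c·A) = 7.11 + 3.20667/(7.11 × 9.62) = 7.11 + 0.0468824 = 7.15688 m along the plane.
The resultant acts 1 + 0.0468824 = 1.04688 m (along the plate) below the hinge at the top edge, so the moment about the hinge is M = F × 1.04688 = 474.432 × 1.04688 = 496.673 kN·m.
A normal force at the bottom, 2 m from the hinge, must supply this moment: P = 496.673/2 = 248.337 kN.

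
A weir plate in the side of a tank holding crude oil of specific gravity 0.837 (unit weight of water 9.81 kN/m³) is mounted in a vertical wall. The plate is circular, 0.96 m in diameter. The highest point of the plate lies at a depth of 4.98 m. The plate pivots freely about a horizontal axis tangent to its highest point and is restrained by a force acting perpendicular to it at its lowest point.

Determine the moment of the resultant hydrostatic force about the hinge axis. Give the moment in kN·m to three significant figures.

M ≈ 15.9 kN·m

γ = 0.837 × 9.81 = 8.21097 kN/m³.
The centroid is at the centre, 0.48 m below the top of the plate, so the centroid depth is h_c = 4.98 + 0.48 = 5.46 m.
A = π(0.48)² = 0.723823 m².
Resultant F = γ·h_c·A = 8.21097 × 5.46 × 0.723823 = 32.4504 kN.
I_c = πr⁴/4 = π × 0.48⁴/4 = 0.0416922 m⁴.
Centre of pressure: y_p = y_c + I_c/(y_c·A) = 5.46 + 0.0416922/(5.46 × 0.723823) = 5.46 + 0.0105494 = 5.47055 m along the plane.
The resultant acts 0.48 + 0.0105494 = 0.490549 m (along the plate) below the hinge at the top edge, so the moment about the hinge is M = F × 0.490549 = 32.4504 × 0.490549 = 15.9185 kN·m.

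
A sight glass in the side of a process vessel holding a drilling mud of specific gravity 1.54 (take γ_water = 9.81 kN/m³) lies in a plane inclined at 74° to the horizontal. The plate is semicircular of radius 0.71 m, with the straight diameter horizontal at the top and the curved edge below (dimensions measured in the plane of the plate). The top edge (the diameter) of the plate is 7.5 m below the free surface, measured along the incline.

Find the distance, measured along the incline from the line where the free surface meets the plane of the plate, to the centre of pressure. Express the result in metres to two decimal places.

y_p = 7.81 m

γ = 1.54 × 9.81 = 15.1074 kN/m³.
Let θ = 74° be the plate's angle to the horizontal; measure y along the incline from where the plane meets the free surface. Vertical depth h = y·sinθ with sinθ = 0.961262.
The centroid of a semicircle lies 4r/(3π) = 0.301333 m from the diameter, here below the top edge, so y_c = 7.5 + 0.301333 = 7.80133 m and h_c = 7.80133 × 0.961262 = 7.49912 m.
A = πr²/2 = π × 0.71²/2 = 0.791838 m².
Resultant F = γ·h_c·A = 15.1074 × 7.49912 × 0.791838 = 89.7091 kN.
I_c = (π/8 − 8/(9π))·r⁴ = 0.109757 × 0.71⁴ = 0.0278911 m⁴.
Centre of pressure: y_p = y_c + I_c/(y_c·A) = 7.80133 + 0.0278911/(7.80133 × 0.791838) = 7.80133 + 0.00451503 = 7.80585 m along the plane.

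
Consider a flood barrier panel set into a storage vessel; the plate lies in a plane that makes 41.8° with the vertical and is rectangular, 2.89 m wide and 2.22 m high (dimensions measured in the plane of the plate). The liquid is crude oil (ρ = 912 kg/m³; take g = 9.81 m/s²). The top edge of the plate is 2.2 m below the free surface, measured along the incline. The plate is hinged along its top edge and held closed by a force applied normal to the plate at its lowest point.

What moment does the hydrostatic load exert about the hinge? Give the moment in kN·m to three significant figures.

M ≈ 175 kN·m

γ = ρg = 912 × 9.81 / 1000 = 8.94672 kN/m³.
The plate makes 41.8° with the vertical, i.e. θ = 90° − 41.8° = 48.2° to the horizontal. Measuring y along the incline from the free-surface line, vertical depth h = y·sinθ with sinθ = 0.745476.
The centroid lies 2.22/2 = 1.11 m below the top edge, so y_c = 2.2 + 1.11 = 3.31 m and h_c = 3.31 × 0.745476 = 2.46753 m.
A = 2.89 × 2.22 = 6.4158 m².
Resultant F = γ·h_c·A = 8.94672 × 2.46753 × 6.4158 = 141.637 kN.
I_c = b·h³/12 = 2.89 × 2.22³/12 = 2.63497 m⁴.
Centre of pressure: y_p = y_c + I_c/(y_c·A) = 3.31 + 2.63497/(3.31 × 6.4158) = 3.31 + 0.124079 = 3.43408 m along the plane.
The resultant acts 1.11 + 0.124079 = 1.23408 m (along the plate) below the hinge at the top edge, so the moment about the hinge is M = F × 1.23408 = 141.637 × 1.23408 = 174.791 kN·m.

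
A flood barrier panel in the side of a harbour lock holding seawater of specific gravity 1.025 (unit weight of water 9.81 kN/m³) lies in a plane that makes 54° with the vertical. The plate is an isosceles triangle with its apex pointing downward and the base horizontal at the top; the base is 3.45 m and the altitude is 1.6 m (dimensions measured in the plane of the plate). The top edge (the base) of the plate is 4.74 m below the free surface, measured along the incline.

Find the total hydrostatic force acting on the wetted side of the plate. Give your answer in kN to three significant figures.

F ≈ 86.0 kN

γ = 1.025 × 9.81 = 10.05525 kN/m³.
The plate makes 54° with the vertical, i.e. θ = 90° − 54° = 36° to the horizontal. Measuring y along the incline from the free-surface line, vertical depth h = y·sinθ with sinθ = 0.587785.
With the apex down, the centroid sits h/3 = 1.6/3 = 0.533333 m below the base (the top edge), so y_c = 4.74 + 0.533333 = 5.27333 m and h_c = 5.27333 × 0.587785 = 3.09958 m.
A = ½ × 3.45 × 1.6 = 2.76 m².
Resultant F = γ·h_c·A = 10.05525 × 3.09958 × 2.76 = 86.0211 kN.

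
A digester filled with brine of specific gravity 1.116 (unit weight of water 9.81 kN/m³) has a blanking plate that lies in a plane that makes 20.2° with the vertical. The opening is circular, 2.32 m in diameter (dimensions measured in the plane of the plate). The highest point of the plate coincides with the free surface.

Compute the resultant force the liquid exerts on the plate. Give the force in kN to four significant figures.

F ≈ 50.38 kN

γ = 1.116 × 9.81 = 10.94796 kN/m³.
The plate makes 20.2° with the vertical, i.e. θ = 90° − 20.2° = 69.8° to the horizontal. Measuring y along the incline from the free-surface line, vertical depth h = y·sinθ with sinθ = 0.938493.
The centroid is at the centre, 1.16 m below the top of the plate, so y_c = 1.16 m and h_c = 1.16 × 0.938493 = 1.08865 m.
A = π(1.16)² = 4.22733 m².
Resultant F = γ·h_c·A = 10.94796 × 1.08865 × 4.22733 = 50.3834 kN.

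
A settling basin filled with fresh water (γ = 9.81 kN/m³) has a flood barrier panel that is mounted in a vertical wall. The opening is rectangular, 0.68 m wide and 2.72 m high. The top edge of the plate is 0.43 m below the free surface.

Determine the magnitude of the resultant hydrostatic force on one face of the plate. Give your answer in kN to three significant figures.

F ≈ 32.5 kN

γ = 9.81 kN/m³.
The centroid lies 2.72/2 = 1.36 m below the top edge, so the centroid depth is h_c = 0.43 + 1.36 = 1.79 m.
A = 0.68 × 2.72 = 1.8496 m².
Resultant F = γ·h_c·A = 9.81 × 1.79 × 1.8496 = 32.4788 kN.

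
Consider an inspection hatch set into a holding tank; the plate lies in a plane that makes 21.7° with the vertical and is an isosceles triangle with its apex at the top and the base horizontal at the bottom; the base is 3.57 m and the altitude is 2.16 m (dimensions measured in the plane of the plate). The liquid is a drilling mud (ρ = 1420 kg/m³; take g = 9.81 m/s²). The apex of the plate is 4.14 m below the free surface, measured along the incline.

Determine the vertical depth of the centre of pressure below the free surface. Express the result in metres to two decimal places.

γ = ρg = 1420 × 9.81 / 1000 = 13.9302 kN/m³.
The plate makes 21.7° with the vertical, i.e. θ = 90° − 21.7° = 68.3° to the horizontal. Measuring y along the incline from the free-surface line, vertical depth h = y·sinθ with sinθ = 0.929133.
With the apex up, the centroid sits 2h/3 = 2 × 2.16/3 = 1.44 m below the apex, so y_c = 4.14 + 1.44 = 5.58 m and h_c = 5.58 × 0.929133 = 5.18456 m.
A = ½ × 3.57 × 2.16 = 3.8556 m².
Resultant F = γ·h_c·A = 13.9302 × 5.18456 × 3.8556 = 278.459 kN.
I_c = b·h³/36 = 3.57 × 2.16³/36 = 0.999372 m⁴.
Centre of pressure: y_p = y_c + I_c/(y_c·A) = 5.58 + 0.999372/(5.58 × 3.8556) = 5.58 + 0.0464516 = 5.62645 m along the plane.
Vertically, h_p = y_p·sinθ = 5.62645 × 0.929133 = 5.22772 m.

h_p = 5.23 m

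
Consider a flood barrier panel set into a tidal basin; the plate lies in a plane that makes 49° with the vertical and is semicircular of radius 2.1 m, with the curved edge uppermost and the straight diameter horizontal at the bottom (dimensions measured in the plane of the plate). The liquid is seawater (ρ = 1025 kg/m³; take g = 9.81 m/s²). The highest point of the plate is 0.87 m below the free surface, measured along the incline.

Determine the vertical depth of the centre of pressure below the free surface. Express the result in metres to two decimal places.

h_p = 1.46 m

γ = ρg = 1025 × 9.81 / 1000 = 10.05525 kN/m³.
The plate makes 49° with the vertical, i.e. θ = 90° − 49° = 41° to the horizontal. Measuring y along the incline from the free-surface line, vertical depth h = y·sinθ with sinθ = 0.656059.
The centroid lies 4r/(3π) = 0.891268 m above the diameter, so r − 4r/(3π) = 2.1 − 0.891268 = 1.20873 m below the topmost point, so y_c = 0.87 + 1.20873 = 2.07873 m and h_c = 2.07873 × 0.656059 = 1.36377 m.
A = πr²/2 = π × 2.1²/2 = 6.92721 m².
Resultant F = γ·h_c·A = 10.05525 × 1.36377 × 6.92721 = 94.9932 kN.
I_c = (π/8 − 8/(9π))·r⁴ = 0.109757 × 2.1⁴ = 2.13457 m⁴.
Centre of pressure: y_p = y_c + I_c/(y_c·A) = 2.07873 + 2.13457/(2.07873 × 6.92721) = 2.07873 + 0.148236 = 2.22697 m along the plane.
Vertically, h_p = y_p·sinθ = 2.22697 × 0.656059 = 1.46102 m.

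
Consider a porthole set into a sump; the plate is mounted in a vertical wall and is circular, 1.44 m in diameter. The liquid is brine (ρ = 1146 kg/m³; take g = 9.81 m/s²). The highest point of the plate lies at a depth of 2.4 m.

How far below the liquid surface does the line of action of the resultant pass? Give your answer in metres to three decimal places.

h_p = 3.162 m

γ = ρg = 1146 × 9.81 / 1000 = 11.24226 kN/m³.
The centroid is at the centre, 0.72 m below the top of the plate, so the centroid depth is h_c = 2.4 + 0.72 = 3.12 m.
A = π(0.72)² = 1.6286 m².
Resultant F = γ·h_c·A = 11.24226 × 3.12 × 1.6286 = 57.1245 kN.
I_c = πr⁴/4 = π × 0.72⁴/4 = 0.211067 m⁴.
Centre of pressure: y_p = y_c + I_c/(y_c·A) = 3.12 + 0.211067/(3.12 × 1.6286) = 3.12 + 0.0415385 = 3.16154 m along the plane.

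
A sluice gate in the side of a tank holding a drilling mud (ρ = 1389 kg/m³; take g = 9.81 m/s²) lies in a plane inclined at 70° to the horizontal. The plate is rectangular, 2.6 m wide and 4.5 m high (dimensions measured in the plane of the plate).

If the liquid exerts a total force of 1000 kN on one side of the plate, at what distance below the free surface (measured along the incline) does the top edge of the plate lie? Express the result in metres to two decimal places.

y_top ≈ 4.43 m

γ = ρg = 1389 × 9.81 / 1000 = 13.62609 kN/m³.
A = 2.6 × 4.5 = 11.7 m².
From F = γ·h_c·A, the centroid depth is h_c = 1000/(13.62609 × 11.7) = 6.27253 m.
Let θ = 70° be the plate's angle to the horizontal; measure y along the incline from where the plane meets the free surface. Vertical depth h = y·sinθ with sinθ = 0.939693.
Along the incline, y_c = h_c/sinθ = 6.27253/0.939693 = 6.67508 m.
The centroid lies 4.5/2 = 2.25 m below the top edge, so the top edge sits at y_top = 6.67508 − 2.25 = 4.42508 m along the incline.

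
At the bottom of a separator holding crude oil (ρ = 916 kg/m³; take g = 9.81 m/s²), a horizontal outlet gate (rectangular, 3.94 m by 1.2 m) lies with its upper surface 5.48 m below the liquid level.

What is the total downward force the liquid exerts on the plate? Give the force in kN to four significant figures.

γ = ρg = 916 × 9.81 / 1000 = 8.98596 kN/m³.
The plate is horizontal, so pressure is uniform at p = γ·h = 8.98596 × 5.48 = 49.2431 kN/m².
A = 3.94 × 1.2 = 4.728 m².
F = p·A = 49.2431 × 4.728 = 232.821 kN.

F ≈ 232.8 kN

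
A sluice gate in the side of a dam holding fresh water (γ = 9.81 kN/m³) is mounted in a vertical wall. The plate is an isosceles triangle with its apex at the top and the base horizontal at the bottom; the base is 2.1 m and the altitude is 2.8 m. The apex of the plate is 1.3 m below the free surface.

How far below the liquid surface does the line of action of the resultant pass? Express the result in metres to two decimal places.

γ = 9.81 kN/m³.
With the apex up, the centroid sits 2h/3 = 2 × 2.8/3 = 1.86667 m below the apex, so the centroid depth is h_c = 1.3 + 1.86667 = 3.16667 m.
A = ½ × 2.1 × 2.8 = 2.94 m².
Resultant F = γ·h_c·A = 9.81 × 3.16667 × 2.94 = 91.3312 kN.
I_c = b·h³/36 = 2.1 × 2.8³/36 = 1.28053 m⁴.
Centre of pressure: y_p = y_c + I_c/(y_c·A) = 3.16667 + 1.28053/(3.16667 × 2.94) = 3.16667 + 0.137543 = 3.30421 m along the plane.

h_p = 3.30 m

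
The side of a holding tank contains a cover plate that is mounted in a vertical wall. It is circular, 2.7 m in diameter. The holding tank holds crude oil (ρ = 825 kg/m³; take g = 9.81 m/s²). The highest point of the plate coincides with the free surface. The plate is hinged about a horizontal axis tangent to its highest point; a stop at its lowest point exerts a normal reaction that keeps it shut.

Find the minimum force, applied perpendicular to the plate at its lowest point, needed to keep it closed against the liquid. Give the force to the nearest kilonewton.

γ = ρg = 825 × 9.81 / 1000 = 8.09325 kN/m³.
The centroid is at the centre, 1.35 m below the top of the plate, so the centroid depth is h_c = 1.35 m.
A = π(1.35)² = 5.72555 m².
Resultant F = γ·h_c·A = 8.09325 × 1.35 × 5.72555 = 62.5567 kN.
I_c = πr⁴/4 = π × 1.35⁴/4 = 2.6087 m⁴.
Centre of pressure: y_p = y_c + I_c/(y_c·A) = 1.35 + 2.6087/(1.35 × 5.72555) = 1.35 + 0.3375 = 1.6875 m along the plane.
The resultant acts 1.35 + 0.3375 = 1.6875 m (along the plate) below the hinge at the top edge, so the moment about the hinge is M = F × 1.6875 = 62.5567 × 1.6875 = 105.564 kN·m.
A normal force at the bottom, 2.7 m from the hinge, must supply this moment: P = 105.564/2.7 = 39.0978 kN.

P ≈ 39 kN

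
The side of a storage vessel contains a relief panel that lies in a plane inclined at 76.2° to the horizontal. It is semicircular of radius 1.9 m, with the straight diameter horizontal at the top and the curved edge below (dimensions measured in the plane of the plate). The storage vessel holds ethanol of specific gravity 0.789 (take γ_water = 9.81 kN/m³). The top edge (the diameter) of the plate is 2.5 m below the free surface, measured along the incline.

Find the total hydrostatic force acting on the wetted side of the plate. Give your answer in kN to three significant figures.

F ≈ 141 kN

γ = 0.789 × 9.81 = 7.74009 kN/m³.
Let θ = 76.2° be the plate's angle to the horizontal; measure y along the incline from where the plane meets the free surface. Vertical depth h = y·sinθ with sinθ = 0.971134.
The centroid of a semicircle lies 4r/(3π) = 0.806385 m from the diameter, here below the top edge, so y_c = 2.5 + 0.806385 = 3.30639 m and h_c = 3.30639 × 0.971134 = 3.21095 m.
A = πr²/2 = π × 1.9²/2 = 5.67057 m².
Resultant F = γ·h_c·A = 7.74009 × 3.21095 × 5.67057 = 140.931 kN.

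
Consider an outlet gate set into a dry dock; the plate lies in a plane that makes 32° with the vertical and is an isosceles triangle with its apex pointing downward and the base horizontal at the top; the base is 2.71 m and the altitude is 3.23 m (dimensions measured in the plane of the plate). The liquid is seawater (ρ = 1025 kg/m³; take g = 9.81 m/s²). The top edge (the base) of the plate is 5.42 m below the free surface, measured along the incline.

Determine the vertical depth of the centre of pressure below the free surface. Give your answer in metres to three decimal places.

γ = ρg = 1025 × 9.81 / 1000 = 10.05525 kN/m³.
The plate makes 32° with the vertical, i.e. θ = 90° − 32° = 58° to the horizontal. Measuring y along the incline from the free-surface line, vertical depth h = y·sinθ with sinθ = 0.848048.
With the apex down, the centroid sits h/3 = 3.23/3 = 1.07667 m below the base (the top edge), so y_c = 5.42 + 1.07667 = 6.49667 m and h_c = 6.49667 × 0.848048 = 5.50949 m.
A = ½ × 2.71 × 3.23 = 4.37665 m².
Resultant F = γ·h_c·A = 10.05525 × 5.50949 × 4.37665 = 242.463 kN.
I_c = b·h³/36 = 2.71 × 3.23³/36 = 2.53673 m⁴.
Centre of pressure: y_p = y_c + I_c/(y_c·A) = 6.49667 + 2.53673/(6.49667 × 4.37665) = 6.49667 + 0.0892158 = 6.58589 m along the plane.
Vertically, h_p = y_p·sinθ = 6.58589 × 0.848048 = 5.58515 m.

h_p = 5.585 m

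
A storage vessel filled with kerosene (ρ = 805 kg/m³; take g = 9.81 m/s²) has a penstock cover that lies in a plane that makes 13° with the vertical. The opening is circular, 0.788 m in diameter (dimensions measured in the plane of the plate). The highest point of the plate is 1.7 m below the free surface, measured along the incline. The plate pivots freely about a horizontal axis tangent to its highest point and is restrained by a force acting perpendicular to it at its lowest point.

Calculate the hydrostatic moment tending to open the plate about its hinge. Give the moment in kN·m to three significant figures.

γ = ρg = 805 × 9.81 / 1000 = 7.89705 kN/m³.
The plate makes 13° with the vertical, i.e. θ = 90° − 13° = 77° to the horizontal. Measuring y along the incline from the free-surface line, vertical depth h = y·sinθ with sinθ = 0.974370.
The centroid is at the centre, 0.394 m below the top of the plate, so y_c = 1.7 + 0.394 = 2.094 m and h_c = 2.094 × 0.974370 = 2.04033 m.
A = π(0.394)² = 0.487688 m².
Resultant F = γ·h_c·A = 7.89705 × 2.04033 × 0.487688 = 7.85792 kN.
I_c = πr⁴/4 = π × 0.394⁴/4 = 0.0189267 m⁴.
Centre of pressure: y_p = y_c + I_c/(y_c·A) = 2.094 + 0.0189267/(2.094 × 0.487688) = 2.094 + 0.0185334 = 2.11253 m along the plane.
The resultant acts 0.394 + 0.0185334 = 0.412533 m (along the plate) below the hinge at the top edge, so the moment about the hinge is M = F × 0.412533 = 7.85792 × 0.412533 = 3.24165 kN·m.

M ≈ 3.24 kN·m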